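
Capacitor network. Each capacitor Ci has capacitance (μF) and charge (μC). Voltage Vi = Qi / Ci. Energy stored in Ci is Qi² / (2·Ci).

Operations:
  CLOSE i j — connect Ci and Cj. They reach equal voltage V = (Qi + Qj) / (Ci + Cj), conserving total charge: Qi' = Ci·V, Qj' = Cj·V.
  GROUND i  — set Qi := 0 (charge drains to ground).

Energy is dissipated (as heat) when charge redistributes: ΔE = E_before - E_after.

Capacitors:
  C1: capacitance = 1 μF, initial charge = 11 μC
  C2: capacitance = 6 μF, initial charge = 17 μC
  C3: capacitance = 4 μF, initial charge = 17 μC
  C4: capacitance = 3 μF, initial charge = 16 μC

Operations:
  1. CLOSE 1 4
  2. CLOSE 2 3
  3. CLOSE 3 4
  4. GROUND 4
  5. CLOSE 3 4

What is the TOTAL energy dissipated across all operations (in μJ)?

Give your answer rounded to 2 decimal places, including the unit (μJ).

Initial: C1(1μF, Q=11μC, V=11.00V), C2(6μF, Q=17μC, V=2.83V), C3(4μF, Q=17μC, V=4.25V), C4(3μF, Q=16μC, V=5.33V)
Op 1: CLOSE 1-4: Q_total=27.00, C_total=4.00, V=6.75; Q1=6.75, Q4=20.25; dissipated=12.042
Op 2: CLOSE 2-3: Q_total=34.00, C_total=10.00, V=3.40; Q2=20.40, Q3=13.60; dissipated=2.408
Op 3: CLOSE 3-4: Q_total=33.85, C_total=7.00, V=4.84; Q3=19.34, Q4=14.51; dissipated=9.619
Op 4: GROUND 4: Q4=0; energy lost=35.076
Op 5: CLOSE 3-4: Q_total=19.34, C_total=7.00, V=2.76; Q3=11.05, Q4=8.29; dissipated=20.044
Total dissipated: 79.189 μJ

Answer: 79.19 μJ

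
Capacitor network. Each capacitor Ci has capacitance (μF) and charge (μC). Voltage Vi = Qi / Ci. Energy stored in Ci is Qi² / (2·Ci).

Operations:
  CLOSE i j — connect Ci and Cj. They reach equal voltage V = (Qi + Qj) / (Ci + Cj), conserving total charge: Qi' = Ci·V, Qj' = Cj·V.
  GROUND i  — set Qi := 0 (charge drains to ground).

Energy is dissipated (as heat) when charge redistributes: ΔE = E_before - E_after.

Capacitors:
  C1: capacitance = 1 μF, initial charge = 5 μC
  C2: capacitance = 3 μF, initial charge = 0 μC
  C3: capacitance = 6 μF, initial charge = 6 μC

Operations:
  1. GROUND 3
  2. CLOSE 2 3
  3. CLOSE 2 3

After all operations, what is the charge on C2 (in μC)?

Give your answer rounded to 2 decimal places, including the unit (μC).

Answer: 0.00 μC

Derivation:
Initial: C1(1μF, Q=5μC, V=5.00V), C2(3μF, Q=0μC, V=0.00V), C3(6μF, Q=6μC, V=1.00V)
Op 1: GROUND 3: Q3=0; energy lost=3.000
Op 2: CLOSE 2-3: Q_total=0.00, C_total=9.00, V=0.00; Q2=0.00, Q3=0.00; dissipated=0.000
Op 3: CLOSE 2-3: Q_total=0.00, C_total=9.00, V=0.00; Q2=0.00, Q3=0.00; dissipated=0.000
Final charges: Q1=5.00, Q2=0.00, Q3=0.00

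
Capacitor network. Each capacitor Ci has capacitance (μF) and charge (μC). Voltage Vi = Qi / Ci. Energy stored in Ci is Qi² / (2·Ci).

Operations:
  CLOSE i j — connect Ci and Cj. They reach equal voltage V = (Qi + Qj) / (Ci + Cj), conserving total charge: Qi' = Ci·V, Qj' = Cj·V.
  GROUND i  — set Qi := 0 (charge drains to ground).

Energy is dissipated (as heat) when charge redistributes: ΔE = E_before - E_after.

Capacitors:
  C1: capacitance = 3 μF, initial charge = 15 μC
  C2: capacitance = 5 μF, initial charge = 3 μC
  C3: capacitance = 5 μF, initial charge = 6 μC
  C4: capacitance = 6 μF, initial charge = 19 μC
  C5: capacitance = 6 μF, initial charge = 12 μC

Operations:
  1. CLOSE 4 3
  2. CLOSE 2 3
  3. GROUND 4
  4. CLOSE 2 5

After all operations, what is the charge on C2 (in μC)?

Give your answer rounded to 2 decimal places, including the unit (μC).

Initial: C1(3μF, Q=15μC, V=5.00V), C2(5μF, Q=3μC, V=0.60V), C3(5μF, Q=6μC, V=1.20V), C4(6μF, Q=19μC, V=3.17V), C5(6μF, Q=12μC, V=2.00V)
Op 1: CLOSE 4-3: Q_total=25.00, C_total=11.00, V=2.27; Q4=13.64, Q3=11.36; dissipated=5.274
Op 2: CLOSE 2-3: Q_total=14.36, C_total=10.00, V=1.44; Q2=7.18, Q3=7.18; dissipated=3.498
Op 3: GROUND 4: Q4=0; energy lost=15.496
Op 4: CLOSE 2-5: Q_total=19.18, C_total=11.00, V=1.74; Q2=8.72, Q5=10.46; dissipated=0.433
Final charges: Q1=15.00, Q2=8.72, Q3=7.18, Q4=0.00, Q5=10.46

Answer: 8.72 μC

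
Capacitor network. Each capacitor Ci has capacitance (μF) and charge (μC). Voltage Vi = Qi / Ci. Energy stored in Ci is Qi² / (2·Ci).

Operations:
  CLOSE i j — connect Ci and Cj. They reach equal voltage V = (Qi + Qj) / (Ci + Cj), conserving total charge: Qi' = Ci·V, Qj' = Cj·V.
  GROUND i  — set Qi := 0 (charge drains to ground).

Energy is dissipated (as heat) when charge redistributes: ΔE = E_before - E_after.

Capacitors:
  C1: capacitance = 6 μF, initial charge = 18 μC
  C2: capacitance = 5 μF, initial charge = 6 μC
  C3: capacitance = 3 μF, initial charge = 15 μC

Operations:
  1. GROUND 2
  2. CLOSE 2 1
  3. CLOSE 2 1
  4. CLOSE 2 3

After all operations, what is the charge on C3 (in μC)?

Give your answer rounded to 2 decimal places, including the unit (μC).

Initial: C1(6μF, Q=18μC, V=3.00V), C2(5μF, Q=6μC, V=1.20V), C3(3μF, Q=15μC, V=5.00V)
Op 1: GROUND 2: Q2=0; energy lost=3.600
Op 2: CLOSE 2-1: Q_total=18.00, C_total=11.00, V=1.64; Q2=8.18, Q1=9.82; dissipated=12.273
Op 3: CLOSE 2-1: Q_total=18.00, C_total=11.00, V=1.64; Q2=8.18, Q1=9.82; dissipated=0.000
Op 4: CLOSE 2-3: Q_total=23.18, C_total=8.00, V=2.90; Q2=14.49, Q3=8.69; dissipated=10.607
Final charges: Q1=9.82, Q2=14.49, Q3=8.69

Answer: 8.69 μC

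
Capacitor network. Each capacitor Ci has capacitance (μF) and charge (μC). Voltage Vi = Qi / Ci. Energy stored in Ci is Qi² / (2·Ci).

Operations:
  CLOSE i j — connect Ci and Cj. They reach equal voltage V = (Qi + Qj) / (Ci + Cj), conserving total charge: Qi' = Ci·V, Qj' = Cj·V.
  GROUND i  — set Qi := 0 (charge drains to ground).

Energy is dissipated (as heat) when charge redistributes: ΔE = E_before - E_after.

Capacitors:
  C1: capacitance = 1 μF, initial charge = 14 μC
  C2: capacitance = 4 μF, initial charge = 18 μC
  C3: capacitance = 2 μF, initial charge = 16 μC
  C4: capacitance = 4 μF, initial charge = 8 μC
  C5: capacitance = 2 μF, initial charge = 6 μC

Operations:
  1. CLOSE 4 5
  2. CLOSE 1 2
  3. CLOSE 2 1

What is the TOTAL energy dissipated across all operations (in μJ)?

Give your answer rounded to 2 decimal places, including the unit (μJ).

Answer: 36.77 μJ

Derivation:
Initial: C1(1μF, Q=14μC, V=14.00V), C2(4μF, Q=18μC, V=4.50V), C3(2μF, Q=16μC, V=8.00V), C4(4μF, Q=8μC, V=2.00V), C5(2μF, Q=6μC, V=3.00V)
Op 1: CLOSE 4-5: Q_total=14.00, C_total=6.00, V=2.33; Q4=9.33, Q5=4.67; dissipated=0.667
Op 2: CLOSE 1-2: Q_total=32.00, C_total=5.00, V=6.40; Q1=6.40, Q2=25.60; dissipated=36.100
Op 3: CLOSE 2-1: Q_total=32.00, C_total=5.00, V=6.40; Q2=25.60, Q1=6.40; dissipated=0.000
Total dissipated: 36.767 μJ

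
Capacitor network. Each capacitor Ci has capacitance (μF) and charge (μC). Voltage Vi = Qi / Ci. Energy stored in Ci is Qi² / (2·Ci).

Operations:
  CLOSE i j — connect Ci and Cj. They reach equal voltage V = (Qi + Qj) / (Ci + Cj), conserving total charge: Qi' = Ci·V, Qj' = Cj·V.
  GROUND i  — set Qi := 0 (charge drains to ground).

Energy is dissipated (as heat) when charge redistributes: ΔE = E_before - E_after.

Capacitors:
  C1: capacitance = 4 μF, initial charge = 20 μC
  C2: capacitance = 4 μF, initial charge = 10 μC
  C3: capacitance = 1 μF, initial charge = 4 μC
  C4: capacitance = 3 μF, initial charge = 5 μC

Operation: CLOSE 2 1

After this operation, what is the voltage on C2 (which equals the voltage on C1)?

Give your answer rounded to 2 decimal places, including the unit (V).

Initial: C1(4μF, Q=20μC, V=5.00V), C2(4μF, Q=10μC, V=2.50V), C3(1μF, Q=4μC, V=4.00V), C4(3μF, Q=5μC, V=1.67V)
Op 1: CLOSE 2-1: Q_total=30.00, C_total=8.00, V=3.75; Q2=15.00, Q1=15.00; dissipated=6.250

Answer: 3.75 V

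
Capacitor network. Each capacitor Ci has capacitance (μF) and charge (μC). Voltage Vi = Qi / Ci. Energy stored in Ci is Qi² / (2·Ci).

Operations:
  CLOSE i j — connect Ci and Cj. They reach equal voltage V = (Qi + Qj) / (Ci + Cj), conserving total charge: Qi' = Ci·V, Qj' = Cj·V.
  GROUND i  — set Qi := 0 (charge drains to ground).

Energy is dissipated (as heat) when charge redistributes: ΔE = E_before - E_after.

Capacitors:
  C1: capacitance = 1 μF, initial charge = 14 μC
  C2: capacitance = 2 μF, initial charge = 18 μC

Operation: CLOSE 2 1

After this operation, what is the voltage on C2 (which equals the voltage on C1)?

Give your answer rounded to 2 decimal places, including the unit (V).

Answer: 10.67 V

Derivation:
Initial: C1(1μF, Q=14μC, V=14.00V), C2(2μF, Q=18μC, V=9.00V)
Op 1: CLOSE 2-1: Q_total=32.00, C_total=3.00, V=10.67; Q2=21.33, Q1=10.67; dissipated=8.333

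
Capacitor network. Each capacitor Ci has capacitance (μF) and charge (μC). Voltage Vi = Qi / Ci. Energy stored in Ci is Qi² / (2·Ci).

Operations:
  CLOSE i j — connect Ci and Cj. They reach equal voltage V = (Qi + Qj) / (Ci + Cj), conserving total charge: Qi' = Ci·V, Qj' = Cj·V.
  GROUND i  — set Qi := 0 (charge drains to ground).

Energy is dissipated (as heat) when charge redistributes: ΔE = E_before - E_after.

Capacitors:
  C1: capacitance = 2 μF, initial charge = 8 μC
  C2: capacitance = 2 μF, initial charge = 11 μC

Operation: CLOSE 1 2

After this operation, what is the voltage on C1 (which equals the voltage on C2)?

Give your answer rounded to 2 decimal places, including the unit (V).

Initial: C1(2μF, Q=8μC, V=4.00V), C2(2μF, Q=11μC, V=5.50V)
Op 1: CLOSE 1-2: Q_total=19.00, C_total=4.00, V=4.75; Q1=9.50, Q2=9.50; dissipated=1.125

Answer: 4.75 V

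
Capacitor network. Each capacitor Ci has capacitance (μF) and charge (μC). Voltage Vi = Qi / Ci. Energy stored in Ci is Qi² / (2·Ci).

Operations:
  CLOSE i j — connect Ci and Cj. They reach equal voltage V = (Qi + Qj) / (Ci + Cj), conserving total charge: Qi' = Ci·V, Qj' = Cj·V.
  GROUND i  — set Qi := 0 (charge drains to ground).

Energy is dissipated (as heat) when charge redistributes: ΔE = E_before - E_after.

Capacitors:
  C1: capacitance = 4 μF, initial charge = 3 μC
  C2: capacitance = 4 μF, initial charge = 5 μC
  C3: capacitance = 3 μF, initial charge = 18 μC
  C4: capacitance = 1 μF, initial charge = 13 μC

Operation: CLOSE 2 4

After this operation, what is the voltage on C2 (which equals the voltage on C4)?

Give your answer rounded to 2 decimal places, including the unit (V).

Answer: 3.60 V

Derivation:
Initial: C1(4μF, Q=3μC, V=0.75V), C2(4μF, Q=5μC, V=1.25V), C3(3μF, Q=18μC, V=6.00V), C4(1μF, Q=13μC, V=13.00V)
Op 1: CLOSE 2-4: Q_total=18.00, C_total=5.00, V=3.60; Q2=14.40, Q4=3.60; dissipated=55.225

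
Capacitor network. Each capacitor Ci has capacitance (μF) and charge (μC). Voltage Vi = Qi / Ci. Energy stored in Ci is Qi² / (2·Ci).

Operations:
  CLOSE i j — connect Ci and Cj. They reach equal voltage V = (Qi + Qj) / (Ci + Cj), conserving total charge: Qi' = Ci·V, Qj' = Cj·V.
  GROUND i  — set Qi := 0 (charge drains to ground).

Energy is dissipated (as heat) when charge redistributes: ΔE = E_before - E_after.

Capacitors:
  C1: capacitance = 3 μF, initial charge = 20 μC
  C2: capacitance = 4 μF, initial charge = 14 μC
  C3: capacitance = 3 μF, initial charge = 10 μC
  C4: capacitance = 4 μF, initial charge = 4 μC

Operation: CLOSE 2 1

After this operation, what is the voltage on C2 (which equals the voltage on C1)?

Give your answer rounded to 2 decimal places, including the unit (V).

Answer: 4.86 V

Derivation:
Initial: C1(3μF, Q=20μC, V=6.67V), C2(4μF, Q=14μC, V=3.50V), C3(3μF, Q=10μC, V=3.33V), C4(4μF, Q=4μC, V=1.00V)
Op 1: CLOSE 2-1: Q_total=34.00, C_total=7.00, V=4.86; Q2=19.43, Q1=14.57; dissipated=8.595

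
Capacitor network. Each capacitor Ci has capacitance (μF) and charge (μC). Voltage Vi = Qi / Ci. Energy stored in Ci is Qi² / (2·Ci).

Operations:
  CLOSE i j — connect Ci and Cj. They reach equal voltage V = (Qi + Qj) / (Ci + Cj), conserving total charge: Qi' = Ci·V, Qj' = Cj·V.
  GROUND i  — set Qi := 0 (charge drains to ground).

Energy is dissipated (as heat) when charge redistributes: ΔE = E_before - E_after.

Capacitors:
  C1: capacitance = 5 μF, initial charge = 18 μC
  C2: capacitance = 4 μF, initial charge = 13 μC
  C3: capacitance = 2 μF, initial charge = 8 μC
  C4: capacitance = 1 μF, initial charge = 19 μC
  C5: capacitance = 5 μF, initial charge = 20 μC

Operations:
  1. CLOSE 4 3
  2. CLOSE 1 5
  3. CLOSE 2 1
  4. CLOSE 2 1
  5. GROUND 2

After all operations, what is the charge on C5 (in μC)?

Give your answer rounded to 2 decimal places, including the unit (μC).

Initial: C1(5μF, Q=18μC, V=3.60V), C2(4μF, Q=13μC, V=3.25V), C3(2μF, Q=8μC, V=4.00V), C4(1μF, Q=19μC, V=19.00V), C5(5μF, Q=20μC, V=4.00V)
Op 1: CLOSE 4-3: Q_total=27.00, C_total=3.00, V=9.00; Q4=9.00, Q3=18.00; dissipated=75.000
Op 2: CLOSE 1-5: Q_total=38.00, C_total=10.00, V=3.80; Q1=19.00, Q5=19.00; dissipated=0.200
Op 3: CLOSE 2-1: Q_total=32.00, C_total=9.00, V=3.56; Q2=14.22, Q1=17.78; dissipated=0.336
Op 4: CLOSE 2-1: Q_total=32.00, C_total=9.00, V=3.56; Q2=14.22, Q1=17.78; dissipated=0.000
Op 5: GROUND 2: Q2=0; energy lost=25.284
Final charges: Q1=17.78, Q2=0.00, Q3=18.00, Q4=9.00, Q5=19.00

Answer: 19.00 μC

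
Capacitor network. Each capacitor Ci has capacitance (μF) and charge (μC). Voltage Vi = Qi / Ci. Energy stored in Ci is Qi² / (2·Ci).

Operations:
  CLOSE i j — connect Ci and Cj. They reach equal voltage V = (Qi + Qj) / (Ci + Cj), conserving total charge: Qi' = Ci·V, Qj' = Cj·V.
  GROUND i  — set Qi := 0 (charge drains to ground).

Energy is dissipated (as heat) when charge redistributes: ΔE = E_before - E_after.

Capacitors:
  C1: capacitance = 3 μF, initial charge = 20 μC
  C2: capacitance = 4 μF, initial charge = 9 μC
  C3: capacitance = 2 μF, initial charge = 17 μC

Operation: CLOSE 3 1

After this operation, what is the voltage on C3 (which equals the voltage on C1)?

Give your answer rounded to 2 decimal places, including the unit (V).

Initial: C1(3μF, Q=20μC, V=6.67V), C2(4μF, Q=9μC, V=2.25V), C3(2μF, Q=17μC, V=8.50V)
Op 1: CLOSE 3-1: Q_total=37.00, C_total=5.00, V=7.40; Q3=14.80, Q1=22.20; dissipated=2.017

Answer: 7.40 V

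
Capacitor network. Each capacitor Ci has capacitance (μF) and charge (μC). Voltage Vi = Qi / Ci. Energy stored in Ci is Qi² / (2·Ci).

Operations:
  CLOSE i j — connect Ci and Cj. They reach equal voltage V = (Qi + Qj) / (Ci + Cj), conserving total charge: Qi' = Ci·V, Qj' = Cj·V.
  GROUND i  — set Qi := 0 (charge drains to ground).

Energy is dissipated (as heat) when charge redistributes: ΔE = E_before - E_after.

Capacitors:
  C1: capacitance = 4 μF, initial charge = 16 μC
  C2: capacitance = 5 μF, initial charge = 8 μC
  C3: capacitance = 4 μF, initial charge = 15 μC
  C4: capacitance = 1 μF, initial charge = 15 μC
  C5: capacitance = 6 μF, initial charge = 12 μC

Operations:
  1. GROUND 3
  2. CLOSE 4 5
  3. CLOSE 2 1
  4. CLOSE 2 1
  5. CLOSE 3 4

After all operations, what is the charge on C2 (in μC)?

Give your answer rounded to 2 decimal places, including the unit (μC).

Answer: 13.33 μC

Derivation:
Initial: C1(4μF, Q=16μC, V=4.00V), C2(5μF, Q=8μC, V=1.60V), C3(4μF, Q=15μC, V=3.75V), C4(1μF, Q=15μC, V=15.00V), C5(6μF, Q=12μC, V=2.00V)
Op 1: GROUND 3: Q3=0; energy lost=28.125
Op 2: CLOSE 4-5: Q_total=27.00, C_total=7.00, V=3.86; Q4=3.86, Q5=23.14; dissipated=72.429
Op 3: CLOSE 2-1: Q_total=24.00, C_total=9.00, V=2.67; Q2=13.33, Q1=10.67; dissipated=6.400
Op 4: CLOSE 2-1: Q_total=24.00, C_total=9.00, V=2.67; Q2=13.33, Q1=10.67; dissipated=0.000
Op 5: CLOSE 3-4: Q_total=3.86, C_total=5.00, V=0.77; Q3=3.09, Q4=0.77; dissipated=5.951
Final charges: Q1=10.67, Q2=13.33, Q3=3.09, Q4=0.77, Q5=23.14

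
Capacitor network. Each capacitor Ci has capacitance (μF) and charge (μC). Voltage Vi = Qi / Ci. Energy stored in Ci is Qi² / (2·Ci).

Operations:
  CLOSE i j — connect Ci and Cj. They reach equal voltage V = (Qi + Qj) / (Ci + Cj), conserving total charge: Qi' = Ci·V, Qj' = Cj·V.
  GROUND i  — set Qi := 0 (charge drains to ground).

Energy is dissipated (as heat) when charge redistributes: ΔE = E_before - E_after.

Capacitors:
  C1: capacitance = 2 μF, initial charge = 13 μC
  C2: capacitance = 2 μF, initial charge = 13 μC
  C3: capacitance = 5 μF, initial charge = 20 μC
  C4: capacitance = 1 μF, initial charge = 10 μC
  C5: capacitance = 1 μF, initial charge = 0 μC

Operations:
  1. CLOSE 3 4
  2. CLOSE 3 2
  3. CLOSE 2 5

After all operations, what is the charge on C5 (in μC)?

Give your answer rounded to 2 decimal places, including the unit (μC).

Initial: C1(2μF, Q=13μC, V=6.50V), C2(2μF, Q=13μC, V=6.50V), C3(5μF, Q=20μC, V=4.00V), C4(1μF, Q=10μC, V=10.00V), C5(1μF, Q=0μC, V=0.00V)
Op 1: CLOSE 3-4: Q_total=30.00, C_total=6.00, V=5.00; Q3=25.00, Q4=5.00; dissipated=15.000
Op 2: CLOSE 3-2: Q_total=38.00, C_total=7.00, V=5.43; Q3=27.14, Q2=10.86; dissipated=1.607
Op 3: CLOSE 2-5: Q_total=10.86, C_total=3.00, V=3.62; Q2=7.24, Q5=3.62; dissipated=9.823
Final charges: Q1=13.00, Q2=7.24, Q3=27.14, Q4=5.00, Q5=3.62

Answer: 3.62 μC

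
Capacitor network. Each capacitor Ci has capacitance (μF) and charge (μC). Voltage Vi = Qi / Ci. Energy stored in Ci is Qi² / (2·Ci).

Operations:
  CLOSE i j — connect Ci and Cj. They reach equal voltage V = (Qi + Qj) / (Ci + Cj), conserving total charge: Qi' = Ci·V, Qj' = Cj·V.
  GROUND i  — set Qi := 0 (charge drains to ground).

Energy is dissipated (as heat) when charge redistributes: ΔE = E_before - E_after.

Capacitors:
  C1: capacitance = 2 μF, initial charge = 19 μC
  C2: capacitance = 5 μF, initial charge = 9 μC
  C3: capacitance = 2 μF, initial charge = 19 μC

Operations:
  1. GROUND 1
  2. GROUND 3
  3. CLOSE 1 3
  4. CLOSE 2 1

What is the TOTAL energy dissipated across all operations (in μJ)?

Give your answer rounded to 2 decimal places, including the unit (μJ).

Answer: 182.81 μJ

Derivation:
Initial: C1(2μF, Q=19μC, V=9.50V), C2(5μF, Q=9μC, V=1.80V), C3(2μF, Q=19μC, V=9.50V)
Op 1: GROUND 1: Q1=0; energy lost=90.250
Op 2: GROUND 3: Q3=0; energy lost=90.250
Op 3: CLOSE 1-3: Q_total=0.00, C_total=4.00, V=0.00; Q1=0.00, Q3=0.00; dissipated=0.000
Op 4: CLOSE 2-1: Q_total=9.00, C_total=7.00, V=1.29; Q2=6.43, Q1=2.57; dissipated=2.314
Total dissipated: 182.814 μJ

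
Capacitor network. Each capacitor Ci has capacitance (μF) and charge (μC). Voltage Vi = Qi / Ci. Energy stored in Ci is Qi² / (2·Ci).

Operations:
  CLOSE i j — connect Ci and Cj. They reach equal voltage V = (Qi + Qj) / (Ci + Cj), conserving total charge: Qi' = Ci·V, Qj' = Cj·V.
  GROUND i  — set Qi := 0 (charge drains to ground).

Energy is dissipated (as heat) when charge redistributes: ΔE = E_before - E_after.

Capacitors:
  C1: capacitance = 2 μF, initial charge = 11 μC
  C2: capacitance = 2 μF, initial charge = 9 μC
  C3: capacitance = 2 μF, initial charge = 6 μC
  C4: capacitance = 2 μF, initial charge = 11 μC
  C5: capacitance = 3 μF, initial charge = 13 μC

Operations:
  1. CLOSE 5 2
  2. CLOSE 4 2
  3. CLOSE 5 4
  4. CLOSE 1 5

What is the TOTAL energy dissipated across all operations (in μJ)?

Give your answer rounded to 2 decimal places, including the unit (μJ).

Initial: C1(2μF, Q=11μC, V=5.50V), C2(2μF, Q=9μC, V=4.50V), C3(2μF, Q=6μC, V=3.00V), C4(2μF, Q=11μC, V=5.50V), C5(3μF, Q=13μC, V=4.33V)
Op 1: CLOSE 5-2: Q_total=22.00, C_total=5.00, V=4.40; Q5=13.20, Q2=8.80; dissipated=0.017
Op 2: CLOSE 4-2: Q_total=19.80, C_total=4.00, V=4.95; Q4=9.90, Q2=9.90; dissipated=0.605
Op 3: CLOSE 5-4: Q_total=23.10, C_total=5.00, V=4.62; Q5=13.86, Q4=9.24; dissipated=0.181
Op 4: CLOSE 1-5: Q_total=24.86, C_total=5.00, V=4.97; Q1=9.94, Q5=14.92; dissipated=0.465
Total dissipated: 1.268 μJ

Answer: 1.27 μJ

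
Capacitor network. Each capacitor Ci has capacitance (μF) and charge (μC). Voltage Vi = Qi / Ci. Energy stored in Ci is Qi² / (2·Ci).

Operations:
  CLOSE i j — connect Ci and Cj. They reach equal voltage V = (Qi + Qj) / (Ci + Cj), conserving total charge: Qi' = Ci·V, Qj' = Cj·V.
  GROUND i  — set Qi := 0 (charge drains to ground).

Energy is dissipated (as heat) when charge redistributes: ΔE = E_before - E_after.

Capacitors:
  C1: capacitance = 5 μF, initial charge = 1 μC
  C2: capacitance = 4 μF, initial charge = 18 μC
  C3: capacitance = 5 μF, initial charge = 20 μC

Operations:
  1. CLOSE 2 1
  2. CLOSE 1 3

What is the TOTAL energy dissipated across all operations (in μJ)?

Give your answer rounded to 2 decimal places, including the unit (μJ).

Initial: C1(5μF, Q=1μC, V=0.20V), C2(4μF, Q=18μC, V=4.50V), C3(5μF, Q=20μC, V=4.00V)
Op 1: CLOSE 2-1: Q_total=19.00, C_total=9.00, V=2.11; Q2=8.44, Q1=10.56; dissipated=20.544
Op 2: CLOSE 1-3: Q_total=30.56, C_total=10.00, V=3.06; Q1=15.28, Q3=15.28; dissipated=4.460
Total dissipated: 25.004 μJ

Answer: 25.00 μJ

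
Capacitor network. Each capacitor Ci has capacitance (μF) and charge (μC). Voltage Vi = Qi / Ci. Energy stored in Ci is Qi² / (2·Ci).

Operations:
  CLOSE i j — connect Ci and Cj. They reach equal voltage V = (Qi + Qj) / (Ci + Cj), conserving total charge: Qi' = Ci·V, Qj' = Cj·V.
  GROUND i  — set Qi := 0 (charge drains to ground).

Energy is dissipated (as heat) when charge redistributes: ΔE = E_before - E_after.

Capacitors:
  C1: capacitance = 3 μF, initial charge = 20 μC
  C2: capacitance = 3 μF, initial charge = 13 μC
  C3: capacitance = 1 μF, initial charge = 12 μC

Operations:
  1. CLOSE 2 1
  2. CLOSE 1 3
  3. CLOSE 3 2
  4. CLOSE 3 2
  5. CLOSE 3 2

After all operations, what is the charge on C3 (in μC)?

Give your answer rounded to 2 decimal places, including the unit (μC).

Initial: C1(3μF, Q=20μC, V=6.67V), C2(3μF, Q=13μC, V=4.33V), C3(1μF, Q=12μC, V=12.00V)
Op 1: CLOSE 2-1: Q_total=33.00, C_total=6.00, V=5.50; Q2=16.50, Q1=16.50; dissipated=4.083
Op 2: CLOSE 1-3: Q_total=28.50, C_total=4.00, V=7.12; Q1=21.38, Q3=7.12; dissipated=15.844
Op 3: CLOSE 3-2: Q_total=23.62, C_total=4.00, V=5.91; Q3=5.91, Q2=17.72; dissipated=0.990
Op 4: CLOSE 3-2: Q_total=23.62, C_total=4.00, V=5.91; Q3=5.91, Q2=17.72; dissipated=0.000
Op 5: CLOSE 3-2: Q_total=23.62, C_total=4.00, V=5.91; Q3=5.91, Q2=17.72; dissipated=0.000
Final charges: Q1=21.38, Q2=17.72, Q3=5.91

Answer: 5.91 μC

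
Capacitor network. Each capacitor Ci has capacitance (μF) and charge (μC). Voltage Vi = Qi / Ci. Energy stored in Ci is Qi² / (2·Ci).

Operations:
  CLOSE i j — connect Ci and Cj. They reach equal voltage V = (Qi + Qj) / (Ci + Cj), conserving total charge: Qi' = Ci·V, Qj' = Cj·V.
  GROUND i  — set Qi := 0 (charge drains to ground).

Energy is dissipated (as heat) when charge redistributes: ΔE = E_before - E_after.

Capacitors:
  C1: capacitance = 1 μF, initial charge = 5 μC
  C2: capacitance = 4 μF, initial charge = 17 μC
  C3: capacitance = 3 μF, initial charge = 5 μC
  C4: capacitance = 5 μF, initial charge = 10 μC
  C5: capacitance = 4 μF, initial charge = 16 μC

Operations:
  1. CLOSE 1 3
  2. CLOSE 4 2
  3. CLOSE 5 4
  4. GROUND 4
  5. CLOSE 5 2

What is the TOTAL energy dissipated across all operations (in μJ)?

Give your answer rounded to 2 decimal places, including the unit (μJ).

Initial: C1(1μF, Q=5μC, V=5.00V), C2(4μF, Q=17μC, V=4.25V), C3(3μF, Q=5μC, V=1.67V), C4(5μF, Q=10μC, V=2.00V), C5(4μF, Q=16μC, V=4.00V)
Op 1: CLOSE 1-3: Q_total=10.00, C_total=4.00, V=2.50; Q1=2.50, Q3=7.50; dissipated=4.167
Op 2: CLOSE 4-2: Q_total=27.00, C_total=9.00, V=3.00; Q4=15.00, Q2=12.00; dissipated=5.625
Op 3: CLOSE 5-4: Q_total=31.00, C_total=9.00, V=3.44; Q5=13.78, Q4=17.22; dissipated=1.111
Op 4: GROUND 4: Q4=0; energy lost=29.660
Op 5: CLOSE 5-2: Q_total=25.78, C_total=8.00, V=3.22; Q5=12.89, Q2=12.89; dissipated=0.198
Total dissipated: 40.761 μJ

Answer: 40.76 μJ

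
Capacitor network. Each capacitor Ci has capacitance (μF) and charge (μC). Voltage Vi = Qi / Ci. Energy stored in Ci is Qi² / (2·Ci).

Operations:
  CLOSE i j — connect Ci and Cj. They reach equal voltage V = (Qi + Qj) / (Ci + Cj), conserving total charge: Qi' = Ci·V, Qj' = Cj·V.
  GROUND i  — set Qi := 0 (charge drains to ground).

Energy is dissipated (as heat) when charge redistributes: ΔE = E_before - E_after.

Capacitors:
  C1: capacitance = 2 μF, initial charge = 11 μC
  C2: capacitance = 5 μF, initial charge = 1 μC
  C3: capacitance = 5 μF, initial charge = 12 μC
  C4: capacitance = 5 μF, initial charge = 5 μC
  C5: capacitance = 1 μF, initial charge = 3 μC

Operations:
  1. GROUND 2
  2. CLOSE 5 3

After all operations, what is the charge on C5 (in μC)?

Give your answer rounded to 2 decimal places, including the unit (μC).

Initial: C1(2μF, Q=11μC, V=5.50V), C2(5μF, Q=1μC, V=0.20V), C3(5μF, Q=12μC, V=2.40V), C4(5μF, Q=5μC, V=1.00V), C5(1μF, Q=3μC, V=3.00V)
Op 1: GROUND 2: Q2=0; energy lost=0.100
Op 2: CLOSE 5-3: Q_total=15.00, C_total=6.00, V=2.50; Q5=2.50, Q3=12.50; dissipated=0.150
Final charges: Q1=11.00, Q2=0.00, Q3=12.50, Q4=5.00, Q5=2.50

Answer: 2.50 μC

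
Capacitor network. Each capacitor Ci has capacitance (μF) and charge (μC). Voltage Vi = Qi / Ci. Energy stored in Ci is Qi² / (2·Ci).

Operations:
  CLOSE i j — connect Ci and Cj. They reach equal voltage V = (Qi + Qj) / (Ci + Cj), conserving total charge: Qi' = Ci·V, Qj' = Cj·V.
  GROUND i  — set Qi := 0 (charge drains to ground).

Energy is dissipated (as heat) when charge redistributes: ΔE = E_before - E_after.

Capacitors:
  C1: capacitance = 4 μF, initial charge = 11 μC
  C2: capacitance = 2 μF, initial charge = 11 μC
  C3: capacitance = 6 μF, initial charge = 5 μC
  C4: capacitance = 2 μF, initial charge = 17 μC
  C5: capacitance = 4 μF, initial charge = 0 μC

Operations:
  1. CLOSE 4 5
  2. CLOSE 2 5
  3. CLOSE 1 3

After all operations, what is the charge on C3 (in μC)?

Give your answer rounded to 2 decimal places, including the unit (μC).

Initial: C1(4μF, Q=11μC, V=2.75V), C2(2μF, Q=11μC, V=5.50V), C3(6μF, Q=5μC, V=0.83V), C4(2μF, Q=17μC, V=8.50V), C5(4μF, Q=0μC, V=0.00V)
Op 1: CLOSE 4-5: Q_total=17.00, C_total=6.00, V=2.83; Q4=5.67, Q5=11.33; dissipated=48.167
Op 2: CLOSE 2-5: Q_total=22.33, C_total=6.00, V=3.72; Q2=7.44, Q5=14.89; dissipated=4.741
Op 3: CLOSE 1-3: Q_total=16.00, C_total=10.00, V=1.60; Q1=6.40, Q3=9.60; dissipated=4.408
Final charges: Q1=6.40, Q2=7.44, Q3=9.60, Q4=5.67, Q5=14.89

Answer: 9.60 μC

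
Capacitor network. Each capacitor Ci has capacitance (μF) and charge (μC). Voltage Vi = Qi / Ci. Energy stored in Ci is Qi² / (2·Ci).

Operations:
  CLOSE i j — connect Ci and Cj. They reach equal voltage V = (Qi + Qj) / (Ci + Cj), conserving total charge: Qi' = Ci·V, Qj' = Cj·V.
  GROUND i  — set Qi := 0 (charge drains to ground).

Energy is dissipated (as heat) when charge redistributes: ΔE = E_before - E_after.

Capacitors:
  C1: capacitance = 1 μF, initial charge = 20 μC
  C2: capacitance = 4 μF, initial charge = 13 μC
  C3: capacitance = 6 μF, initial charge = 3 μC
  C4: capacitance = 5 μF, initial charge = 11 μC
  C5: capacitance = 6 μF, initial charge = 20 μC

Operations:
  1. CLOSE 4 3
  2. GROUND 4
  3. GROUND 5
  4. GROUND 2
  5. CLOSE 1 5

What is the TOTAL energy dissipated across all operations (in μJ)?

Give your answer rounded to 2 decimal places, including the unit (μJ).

Initial: C1(1μF, Q=20μC, V=20.00V), C2(4μF, Q=13μC, V=3.25V), C3(6μF, Q=3μC, V=0.50V), C4(5μF, Q=11μC, V=2.20V), C5(6μF, Q=20μC, V=3.33V)
Op 1: CLOSE 4-3: Q_total=14.00, C_total=11.00, V=1.27; Q4=6.36, Q3=7.64; dissipated=3.941
Op 2: GROUND 4: Q4=0; energy lost=4.050
Op 3: GROUND 5: Q5=0; energy lost=33.333
Op 4: GROUND 2: Q2=0; energy lost=21.125
Op 5: CLOSE 1-5: Q_total=20.00, C_total=7.00, V=2.86; Q1=2.86, Q5=17.14; dissipated=171.429
Total dissipated: 233.877 μJ

Answer: 233.88 μJ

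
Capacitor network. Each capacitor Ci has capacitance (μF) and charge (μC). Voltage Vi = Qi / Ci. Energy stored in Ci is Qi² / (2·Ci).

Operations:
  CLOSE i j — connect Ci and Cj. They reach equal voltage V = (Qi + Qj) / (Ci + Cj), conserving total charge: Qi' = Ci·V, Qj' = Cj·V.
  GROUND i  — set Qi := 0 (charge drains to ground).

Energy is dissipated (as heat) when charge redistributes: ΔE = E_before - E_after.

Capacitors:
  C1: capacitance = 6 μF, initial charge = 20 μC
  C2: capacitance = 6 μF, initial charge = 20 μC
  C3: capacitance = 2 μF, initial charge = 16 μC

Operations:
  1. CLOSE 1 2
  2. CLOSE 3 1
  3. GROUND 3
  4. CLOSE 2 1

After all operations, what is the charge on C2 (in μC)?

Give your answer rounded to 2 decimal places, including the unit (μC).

Initial: C1(6μF, Q=20μC, V=3.33V), C2(6μF, Q=20μC, V=3.33V), C3(2μF, Q=16μC, V=8.00V)
Op 1: CLOSE 1-2: Q_total=40.00, C_total=12.00, V=3.33; Q1=20.00, Q2=20.00; dissipated=0.000
Op 2: CLOSE 3-1: Q_total=36.00, C_total=8.00, V=4.50; Q3=9.00, Q1=27.00; dissipated=16.333
Op 3: GROUND 3: Q3=0; energy lost=20.250
Op 4: CLOSE 2-1: Q_total=47.00, C_total=12.00, V=3.92; Q2=23.50, Q1=23.50; dissipated=2.042
Final charges: Q1=23.50, Q2=23.50, Q3=0.00

Answer: 23.50 μC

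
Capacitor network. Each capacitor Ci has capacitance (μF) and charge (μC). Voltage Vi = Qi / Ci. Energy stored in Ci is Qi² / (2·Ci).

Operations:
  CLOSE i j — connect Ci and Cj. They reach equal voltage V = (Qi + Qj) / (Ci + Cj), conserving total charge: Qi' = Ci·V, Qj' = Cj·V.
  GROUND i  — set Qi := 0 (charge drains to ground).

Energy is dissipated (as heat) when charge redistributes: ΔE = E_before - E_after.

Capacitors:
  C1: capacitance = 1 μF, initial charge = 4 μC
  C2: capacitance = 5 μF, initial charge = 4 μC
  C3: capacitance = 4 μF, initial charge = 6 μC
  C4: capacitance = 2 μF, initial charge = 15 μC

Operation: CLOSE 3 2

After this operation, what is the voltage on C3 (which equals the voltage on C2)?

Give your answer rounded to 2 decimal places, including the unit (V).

Answer: 1.11 V

Derivation:
Initial: C1(1μF, Q=4μC, V=4.00V), C2(5μF, Q=4μC, V=0.80V), C3(4μF, Q=6μC, V=1.50V), C4(2μF, Q=15μC, V=7.50V)
Op 1: CLOSE 3-2: Q_total=10.00, C_total=9.00, V=1.11; Q3=4.44, Q2=5.56; dissipated=0.544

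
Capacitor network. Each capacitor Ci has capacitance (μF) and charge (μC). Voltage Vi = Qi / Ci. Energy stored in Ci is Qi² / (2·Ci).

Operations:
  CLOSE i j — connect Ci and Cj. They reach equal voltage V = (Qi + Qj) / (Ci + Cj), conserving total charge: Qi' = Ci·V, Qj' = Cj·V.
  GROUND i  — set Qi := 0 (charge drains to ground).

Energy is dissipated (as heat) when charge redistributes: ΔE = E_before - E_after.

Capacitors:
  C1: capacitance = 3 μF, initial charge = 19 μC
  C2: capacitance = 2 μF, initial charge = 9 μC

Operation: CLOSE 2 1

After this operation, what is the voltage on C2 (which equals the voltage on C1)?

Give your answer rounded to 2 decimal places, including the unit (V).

Answer: 5.60 V

Derivation:
Initial: C1(3μF, Q=19μC, V=6.33V), C2(2μF, Q=9μC, V=4.50V)
Op 1: CLOSE 2-1: Q_total=28.00, C_total=5.00, V=5.60; Q2=11.20, Q1=16.80; dissipated=2.017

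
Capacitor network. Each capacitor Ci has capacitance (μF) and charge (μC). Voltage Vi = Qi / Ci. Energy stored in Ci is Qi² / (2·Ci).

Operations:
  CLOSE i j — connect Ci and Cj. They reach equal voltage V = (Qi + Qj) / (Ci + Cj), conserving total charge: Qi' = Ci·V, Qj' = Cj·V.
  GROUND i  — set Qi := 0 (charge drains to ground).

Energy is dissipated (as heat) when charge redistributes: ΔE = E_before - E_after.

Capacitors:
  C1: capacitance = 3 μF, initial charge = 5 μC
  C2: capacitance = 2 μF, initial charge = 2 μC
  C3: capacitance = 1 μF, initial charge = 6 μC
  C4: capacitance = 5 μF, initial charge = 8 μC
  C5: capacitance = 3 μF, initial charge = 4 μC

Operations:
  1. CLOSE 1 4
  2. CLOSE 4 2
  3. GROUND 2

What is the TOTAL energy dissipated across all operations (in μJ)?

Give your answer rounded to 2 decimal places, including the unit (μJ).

Answer: 2.38 μJ

Derivation:
Initial: C1(3μF, Q=5μC, V=1.67V), C2(2μF, Q=2μC, V=1.00V), C3(1μF, Q=6μC, V=6.00V), C4(5μF, Q=8μC, V=1.60V), C5(3μF, Q=4μC, V=1.33V)
Op 1: CLOSE 1-4: Q_total=13.00, C_total=8.00, V=1.62; Q1=4.88, Q4=8.12; dissipated=0.004
Op 2: CLOSE 4-2: Q_total=10.12, C_total=7.00, V=1.45; Q4=7.23, Q2=2.89; dissipated=0.279
Op 3: GROUND 2: Q2=0; energy lost=2.092
Total dissipated: 2.375 μJ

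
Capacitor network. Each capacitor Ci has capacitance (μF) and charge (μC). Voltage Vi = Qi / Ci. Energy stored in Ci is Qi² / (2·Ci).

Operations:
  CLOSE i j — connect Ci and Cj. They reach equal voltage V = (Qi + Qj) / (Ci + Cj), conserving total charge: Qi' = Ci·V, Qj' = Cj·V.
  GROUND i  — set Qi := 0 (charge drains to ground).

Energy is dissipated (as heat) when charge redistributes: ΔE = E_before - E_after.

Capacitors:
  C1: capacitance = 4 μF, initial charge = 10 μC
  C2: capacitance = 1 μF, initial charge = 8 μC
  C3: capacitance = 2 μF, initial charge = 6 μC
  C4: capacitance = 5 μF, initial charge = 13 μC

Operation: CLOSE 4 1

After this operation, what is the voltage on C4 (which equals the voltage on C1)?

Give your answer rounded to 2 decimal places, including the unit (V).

Answer: 2.56 V

Derivation:
Initial: C1(4μF, Q=10μC, V=2.50V), C2(1μF, Q=8μC, V=8.00V), C3(2μF, Q=6μC, V=3.00V), C4(5μF, Q=13μC, V=2.60V)
Op 1: CLOSE 4-1: Q_total=23.00, C_total=9.00, V=2.56; Q4=12.78, Q1=10.22; dissipated=0.011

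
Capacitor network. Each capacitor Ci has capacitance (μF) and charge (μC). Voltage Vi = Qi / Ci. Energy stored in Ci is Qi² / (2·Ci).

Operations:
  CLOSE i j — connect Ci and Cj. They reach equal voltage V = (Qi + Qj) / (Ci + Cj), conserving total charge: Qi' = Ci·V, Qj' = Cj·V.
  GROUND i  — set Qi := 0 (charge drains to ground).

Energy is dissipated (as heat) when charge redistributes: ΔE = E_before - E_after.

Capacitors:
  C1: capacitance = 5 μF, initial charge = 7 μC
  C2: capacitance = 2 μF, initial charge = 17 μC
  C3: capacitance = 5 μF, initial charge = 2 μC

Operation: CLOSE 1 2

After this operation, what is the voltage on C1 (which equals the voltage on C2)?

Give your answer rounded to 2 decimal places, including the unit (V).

Answer: 3.43 V

Derivation:
Initial: C1(5μF, Q=7μC, V=1.40V), C2(2μF, Q=17μC, V=8.50V), C3(5μF, Q=2μC, V=0.40V)
Op 1: CLOSE 1-2: Q_total=24.00, C_total=7.00, V=3.43; Q1=17.14, Q2=6.86; dissipated=36.007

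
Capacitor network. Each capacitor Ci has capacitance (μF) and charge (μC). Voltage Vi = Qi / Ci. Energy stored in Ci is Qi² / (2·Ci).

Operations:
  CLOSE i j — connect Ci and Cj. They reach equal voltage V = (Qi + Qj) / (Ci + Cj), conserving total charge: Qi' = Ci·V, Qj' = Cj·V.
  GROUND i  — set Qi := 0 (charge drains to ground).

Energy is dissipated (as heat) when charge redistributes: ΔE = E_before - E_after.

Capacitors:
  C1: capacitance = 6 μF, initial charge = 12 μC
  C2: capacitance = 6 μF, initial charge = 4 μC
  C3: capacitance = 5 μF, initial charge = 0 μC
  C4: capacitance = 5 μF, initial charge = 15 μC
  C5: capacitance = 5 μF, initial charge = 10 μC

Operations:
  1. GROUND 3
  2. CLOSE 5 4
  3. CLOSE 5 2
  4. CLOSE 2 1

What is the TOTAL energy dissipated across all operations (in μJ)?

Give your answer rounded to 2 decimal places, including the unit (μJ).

Answer: 6.21 μJ

Derivation:
Initial: C1(6μF, Q=12μC, V=2.00V), C2(6μF, Q=4μC, V=0.67V), C3(5μF, Q=0μC, V=0.00V), C4(5μF, Q=15μC, V=3.00V), C5(5μF, Q=10μC, V=2.00V)
Op 1: GROUND 3: Q3=0; energy lost=0.000
Op 2: CLOSE 5-4: Q_total=25.00, C_total=10.00, V=2.50; Q5=12.50, Q4=12.50; dissipated=1.250
Op 3: CLOSE 5-2: Q_total=16.50, C_total=11.00, V=1.50; Q5=7.50, Q2=9.00; dissipated=4.583
Op 4: CLOSE 2-1: Q_total=21.00, C_total=12.00, V=1.75; Q2=10.50, Q1=10.50; dissipated=0.375
Total dissipated: 6.208 μJ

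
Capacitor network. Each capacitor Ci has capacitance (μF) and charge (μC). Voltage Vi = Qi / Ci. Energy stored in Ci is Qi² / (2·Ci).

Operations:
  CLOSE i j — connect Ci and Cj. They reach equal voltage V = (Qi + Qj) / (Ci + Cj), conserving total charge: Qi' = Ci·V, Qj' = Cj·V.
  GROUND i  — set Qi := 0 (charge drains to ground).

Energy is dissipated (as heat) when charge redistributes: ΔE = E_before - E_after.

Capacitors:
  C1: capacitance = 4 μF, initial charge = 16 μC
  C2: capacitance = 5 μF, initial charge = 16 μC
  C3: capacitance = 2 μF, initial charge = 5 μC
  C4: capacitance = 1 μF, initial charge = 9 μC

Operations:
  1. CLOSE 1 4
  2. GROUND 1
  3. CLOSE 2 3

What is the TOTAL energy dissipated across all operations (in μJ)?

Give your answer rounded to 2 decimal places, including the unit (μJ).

Answer: 60.35 μJ

Derivation:
Initial: C1(4μF, Q=16μC, V=4.00V), C2(5μF, Q=16μC, V=3.20V), C3(2μF, Q=5μC, V=2.50V), C4(1μF, Q=9μC, V=9.00V)
Op 1: CLOSE 1-4: Q_total=25.00, C_total=5.00, V=5.00; Q1=20.00, Q4=5.00; dissipated=10.000
Op 2: GROUND 1: Q1=0; energy lost=50.000
Op 3: CLOSE 2-3: Q_total=21.00, C_total=7.00, V=3.00; Q2=15.00, Q3=6.00; dissipated=0.350
Total dissipated: 60.350 μJ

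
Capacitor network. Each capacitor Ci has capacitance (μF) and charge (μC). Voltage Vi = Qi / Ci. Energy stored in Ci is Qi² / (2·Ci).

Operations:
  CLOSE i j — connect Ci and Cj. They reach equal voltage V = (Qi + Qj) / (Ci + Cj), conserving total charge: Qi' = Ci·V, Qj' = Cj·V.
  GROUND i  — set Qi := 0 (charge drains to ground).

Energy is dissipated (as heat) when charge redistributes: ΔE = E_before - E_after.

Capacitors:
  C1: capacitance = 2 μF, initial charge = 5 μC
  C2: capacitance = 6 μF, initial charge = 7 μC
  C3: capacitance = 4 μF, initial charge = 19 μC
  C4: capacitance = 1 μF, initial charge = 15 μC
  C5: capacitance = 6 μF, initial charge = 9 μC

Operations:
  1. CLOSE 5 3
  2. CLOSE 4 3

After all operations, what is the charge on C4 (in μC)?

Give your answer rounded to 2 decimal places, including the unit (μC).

Answer: 5.24 μC

Derivation:
Initial: C1(2μF, Q=5μC, V=2.50V), C2(6μF, Q=7μC, V=1.17V), C3(4μF, Q=19μC, V=4.75V), C4(1μF, Q=15μC, V=15.00V), C5(6μF, Q=9μC, V=1.50V)
Op 1: CLOSE 5-3: Q_total=28.00, C_total=10.00, V=2.80; Q5=16.80, Q3=11.20; dissipated=12.675
Op 2: CLOSE 4-3: Q_total=26.20, C_total=5.00, V=5.24; Q4=5.24, Q3=20.96; dissipated=59.536
Final charges: Q1=5.00, Q2=7.00, Q3=20.96, Q4=5.24, Q5=16.80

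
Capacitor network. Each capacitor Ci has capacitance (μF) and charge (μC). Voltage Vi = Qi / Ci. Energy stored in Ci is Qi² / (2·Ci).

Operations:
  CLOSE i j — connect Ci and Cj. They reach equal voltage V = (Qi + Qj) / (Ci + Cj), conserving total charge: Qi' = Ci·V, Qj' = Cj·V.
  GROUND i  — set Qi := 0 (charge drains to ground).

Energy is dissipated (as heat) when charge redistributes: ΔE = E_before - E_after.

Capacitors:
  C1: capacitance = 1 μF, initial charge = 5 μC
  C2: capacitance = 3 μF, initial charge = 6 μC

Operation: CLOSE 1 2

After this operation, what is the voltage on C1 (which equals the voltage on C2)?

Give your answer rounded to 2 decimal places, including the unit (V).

Answer: 2.75 V

Derivation:
Initial: C1(1μF, Q=5μC, V=5.00V), C2(3μF, Q=6μC, V=2.00V)
Op 1: CLOSE 1-2: Q_total=11.00, C_total=4.00, V=2.75; Q1=2.75, Q2=8.25; dissipated=3.375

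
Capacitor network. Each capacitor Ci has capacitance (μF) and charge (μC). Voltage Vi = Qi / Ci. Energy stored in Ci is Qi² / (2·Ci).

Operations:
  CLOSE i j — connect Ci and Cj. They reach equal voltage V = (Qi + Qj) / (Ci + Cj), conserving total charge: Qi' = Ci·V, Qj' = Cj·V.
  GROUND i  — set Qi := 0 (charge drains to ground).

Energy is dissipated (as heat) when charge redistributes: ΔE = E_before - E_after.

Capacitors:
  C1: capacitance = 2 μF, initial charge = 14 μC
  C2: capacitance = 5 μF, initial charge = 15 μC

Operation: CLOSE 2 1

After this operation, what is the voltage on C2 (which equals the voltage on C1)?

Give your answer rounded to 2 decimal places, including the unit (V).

Answer: 4.14 V

Derivation:
Initial: C1(2μF, Q=14μC, V=7.00V), C2(5μF, Q=15μC, V=3.00V)
Op 1: CLOSE 2-1: Q_total=29.00, C_total=7.00, V=4.14; Q2=20.71, Q1=8.29; dissipated=11.429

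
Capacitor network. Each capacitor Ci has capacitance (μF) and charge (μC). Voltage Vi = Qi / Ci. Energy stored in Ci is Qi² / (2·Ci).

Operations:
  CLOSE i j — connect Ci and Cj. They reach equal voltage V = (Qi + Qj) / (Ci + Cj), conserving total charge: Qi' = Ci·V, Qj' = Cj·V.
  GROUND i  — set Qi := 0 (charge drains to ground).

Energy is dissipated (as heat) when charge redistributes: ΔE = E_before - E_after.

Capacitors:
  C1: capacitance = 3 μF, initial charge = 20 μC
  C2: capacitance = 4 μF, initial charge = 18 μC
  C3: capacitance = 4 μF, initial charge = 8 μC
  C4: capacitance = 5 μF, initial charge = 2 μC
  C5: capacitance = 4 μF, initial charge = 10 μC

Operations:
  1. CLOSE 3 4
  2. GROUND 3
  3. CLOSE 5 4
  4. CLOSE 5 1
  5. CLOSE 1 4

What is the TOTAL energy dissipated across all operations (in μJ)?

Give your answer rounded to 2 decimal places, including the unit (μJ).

Answer: 32.56 μJ

Derivation:
Initial: C1(3μF, Q=20μC, V=6.67V), C2(4μF, Q=18μC, V=4.50V), C3(4μF, Q=8μC, V=2.00V), C4(5μF, Q=2μC, V=0.40V), C5(4μF, Q=10μC, V=2.50V)
Op 1: CLOSE 3-4: Q_total=10.00, C_total=9.00, V=1.11; Q3=4.44, Q4=5.56; dissipated=2.844
Op 2: GROUND 3: Q3=0; energy lost=2.469
Op 3: CLOSE 5-4: Q_total=15.56, C_total=9.00, V=1.73; Q5=6.91, Q4=8.64; dissipated=2.143
Op 4: CLOSE 5-1: Q_total=26.91, C_total=7.00, V=3.84; Q5=15.38, Q1=11.53; dissipated=20.903
Op 5: CLOSE 1-4: Q_total=20.18, C_total=8.00, V=2.52; Q1=7.57, Q4=12.61; dissipated=4.199
Total dissipated: 32.559 μJ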